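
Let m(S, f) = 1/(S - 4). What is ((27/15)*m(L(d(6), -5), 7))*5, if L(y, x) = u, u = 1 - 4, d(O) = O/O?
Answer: -9/7 ≈ -1.2857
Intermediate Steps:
d(O) = 1
u = -3
L(y, x) = -3
m(S, f) = 1/(-4 + S)
((27/15)*m(L(d(6), -5), 7))*5 = ((27/15)/(-4 - 3))*5 = ((27*(1/15))/(-7))*5 = ((9/5)*(-1/7))*5 = -9/35*5 = -9/7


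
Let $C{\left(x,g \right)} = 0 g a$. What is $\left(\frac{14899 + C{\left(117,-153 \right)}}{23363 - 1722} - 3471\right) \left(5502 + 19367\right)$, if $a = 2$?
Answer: $- \frac{1867687067428}{21641} \approx -8.6303 \cdot 10^{7}$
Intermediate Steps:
$C{\left(x,g \right)} = 0$ ($C{\left(x,g \right)} = 0 g 2 = 0 \cdot 2 = 0$)
$\left(\frac{14899 + C{\left(117,-153 \right)}}{23363 - 1722} - 3471\right) \left(5502 + 19367\right) = \left(\frac{14899 + 0}{23363 - 1722} - 3471\right) \left(5502 + 19367\right) = \left(\frac{14899}{21641} - 3471\right) 24869 = \left(- \frac{75101012}{21641}\right) 24869 = - \frac{1867687067428}{21641}$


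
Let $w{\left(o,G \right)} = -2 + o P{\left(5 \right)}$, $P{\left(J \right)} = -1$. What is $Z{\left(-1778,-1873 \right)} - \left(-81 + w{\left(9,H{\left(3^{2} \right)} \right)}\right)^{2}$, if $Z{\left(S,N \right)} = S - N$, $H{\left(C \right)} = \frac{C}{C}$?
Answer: $-8369$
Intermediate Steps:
$H{\left(C \right)} = 1$
$w{\left(o,G \right)} = -2 - o$ ($w{\left(o,G \right)} = -2 + o \left(-1\right) = -2 - o$)
$Z{\left(-1778,-1873 \right)} - \left(-81 + w{\left(9,H{\left(3^{2} \right)} \right)}\right)^{2} = \left(-1778 - -1873\right) - \left(-81 - 11\right)^{2} = \left(-1778 + 1873\right) - \left(-81 - 11\right)^{2} = 95 - \left(-81 - 11\right)^{2} = 95 - \left(-92\right)^{2} = 95 - 8464 = -8369$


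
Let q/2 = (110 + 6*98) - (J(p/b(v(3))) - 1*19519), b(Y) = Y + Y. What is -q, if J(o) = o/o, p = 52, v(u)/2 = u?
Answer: -40432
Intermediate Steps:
v(u) = 2*u
b(Y) = 2*Y
J(o) = 1
q = 40432 (q = 2*((110 + 6*98) - (1 - 1*19519)) = 2*((110 + 588) - (1 - 19519)) = 2*(698 - 1*(-19518)) = 2*(698 + 19518) = 2*20216 = 40432)
-q = -1*40432 = -40432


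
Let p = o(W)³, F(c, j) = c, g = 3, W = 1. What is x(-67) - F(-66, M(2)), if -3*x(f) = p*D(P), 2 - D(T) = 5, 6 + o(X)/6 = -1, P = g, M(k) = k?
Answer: -74022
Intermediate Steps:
P = 3
o(X) = -42 (o(X) = -36 + 6*(-1) = -36 - 6 = -42)
D(T) = -3 (D(T) = 2 - 1*5 = 2 - 5 = -3)
p = -74088 (p = (-42)³ = -74088)
x(f) = -74088 (x(f) = -(-24696)*(-3) = -⅓*222264 = -74088)
x(-67) - F(-66, M(2)) = -74088 - 1*(-66) = -74088 + 66 = -74022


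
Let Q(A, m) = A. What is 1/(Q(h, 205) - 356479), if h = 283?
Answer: -1/356196 ≈ -2.8074e-6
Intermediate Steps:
1/(Q(h, 205) - 356479) = 1/(283 - 356479) = 1/(-356196) = -1/356196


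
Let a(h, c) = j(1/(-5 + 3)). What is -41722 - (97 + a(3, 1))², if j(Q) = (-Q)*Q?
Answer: -817321/16 ≈ -51083.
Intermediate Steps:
j(Q) = -Q²
a(h, c) = -¼ (a(h, c) = -(1/(-5 + 3))² = -(1/(-2))² = -(-½)² = -1*¼ = -¼)
-41722 - (97 + a(3, 1))² = -41722 - (97 - ¼)² = -41722 - (387/4)² = -41722 - 1*149769/16 = -41722 - 149769/16 = -817321/16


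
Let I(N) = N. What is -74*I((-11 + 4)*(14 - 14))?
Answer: 0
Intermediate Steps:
-74*I((-11 + 4)*(14 - 14)) = -74*(-11 + 4)*(14 - 14) = -(-518)*0 = -74*0 = 0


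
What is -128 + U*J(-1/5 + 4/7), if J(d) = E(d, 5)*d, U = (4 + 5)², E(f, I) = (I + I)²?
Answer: 20164/7 ≈ 2880.6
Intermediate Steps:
E(f, I) = 4*I² (E(f, I) = (2*I)² = 4*I²)
U = 81 (U = 9² = 81)
J(d) = 100*d (J(d) = (4*5²)*d = (4*25)*d = 100*d)
-128 + U*J(-1/5 + 4/7) = -128 + 81*(100*(-1/5 + 4/7)) = -128 + 81*(100*(-1*⅕ + 4*(⅐))) = -128 + 81*(100*(-⅕ + 4/7)) = -128 + 81*(100*(13/35)) = -128 + 81*(260/7) = -128 + 21060/7 = 20164/7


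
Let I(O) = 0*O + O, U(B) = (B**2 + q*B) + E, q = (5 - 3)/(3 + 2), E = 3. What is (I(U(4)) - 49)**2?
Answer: 20164/25 ≈ 806.56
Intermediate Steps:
q = 2/5 ≈ 0.40000
U(B) = 3 + B**2 + 2*B/5 (U(B) = (B**2 + 2*B/5) + 3 = 3 + B**2 + 2*B/5)
I(O) = O (I(O) = 0 + O = O)
(I(U(4)) - 49)**2 = ((3 + 4**2 + (2/5)*4) - 49)**2 = ((3 + 16 + 8/5) - 49)**2 = (103/5 - 49)**2 = (-142/5)**2 = 20164/25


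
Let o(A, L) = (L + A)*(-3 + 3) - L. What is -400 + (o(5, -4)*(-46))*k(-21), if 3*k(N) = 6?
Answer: -768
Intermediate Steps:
k(N) = 2 (k(N) = (1/3)*6 = 2)
o(A, L) = -L (o(A, L) = (A + L)*0 - L = 0 - L = -L)
-400 + (o(5, -4)*(-46))*k(-21) = -400 + (-1*(-4)*(-46))*2 = -400 + (4*(-46))*2 = -400 - 184*2 = -400 - 368 = -768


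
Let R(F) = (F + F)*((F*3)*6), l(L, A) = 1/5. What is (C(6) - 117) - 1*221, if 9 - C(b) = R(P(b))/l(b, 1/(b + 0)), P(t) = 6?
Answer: -6809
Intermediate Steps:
l(L, A) = ⅕ (l(L, A) = 1*(⅕) = ⅕)
R(F) = 36*F² (R(F) = (2*F)*((3*F)*6) = (2*F)*(18*F) = 36*F²)
C(b) = -6471 (C(b) = 9 - 36*6²/⅕ = 9 - 36*36*5 = 9 - 1296*5 = 9 - 1*6480 = 9 - 6480 = -6471)
(C(6) - 117) - 1*221 = (-6471 - 117) - 1*221 = -6588 - 221 = -6809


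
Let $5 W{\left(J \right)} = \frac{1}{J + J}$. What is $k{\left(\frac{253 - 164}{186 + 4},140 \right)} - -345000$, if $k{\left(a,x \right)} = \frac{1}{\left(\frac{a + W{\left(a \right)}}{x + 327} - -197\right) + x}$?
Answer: $\frac{918145203141970}{2661290421} \approx 3.45 \cdot 10^{5}$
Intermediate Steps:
$W{\left(J \right)} = \frac{1}{10 J}$ ($W{\left(J \right)} = \frac{1}{5 \left(J + J\right)} = \frac{1}{5 \cdot 2 J} = \frac{\frac{1}{2} \frac{1}{J}}{5} = \frac{1}{10 J}$)
$k{\left(a,x \right)} = \frac{1}{197 + x + \frac{a + \frac{1}{10 a}}{327 + x}}$ ($k{\left(a,x \right)} = \frac{1}{\left(\frac{a + \frac{1}{10 a}}{x + 327} - -197\right) + x} = \frac{1}{\left(\frac{a + \frac{1}{10 a}}{327 + x} + 197\right) + x} = \frac{1}{\left(197 + \frac{a + \frac{1}{10 a}}{327 + x}\right) + x} = \frac{1}{197 + x + \frac{a + \frac{1}{10 a}}{327 + x}}$)
$k{\left(\frac{253 - 164}{186 + 4},140 \right)} - -345000 = \frac{10 \frac{253 - 164}{186 + 4} \left(327 + 140\right)}{1 + 10 \frac{253 - 164}{186 + 4} \left(64419 + \frac{253 - 164}{186 + 4} + 140^{2} + 524 \cdot 140\right)} - -345000 = 10 \cdot \frac{89}{190} \frac{1}{1 + 10 \cdot \frac{89}{190} \left(64419 + \frac{89}{190} + 19600 + 73360\right)} 467 + 345000 = 10 \cdot \frac{89}{190} \frac{1}{1 + 10 \cdot \frac{89}{190} \cdot \frac{29902099}{190}} \cdot 467 + 345000 = 10 \cdot \frac{89}{190} \frac{1}{1 + \frac{2661286811}{3610}} \cdot 467 + 345000 = 10 \cdot \frac{89}{190} \frac{1}{\frac{2661290421}{3610}} \cdot 467 + 345000 = 10 \cdot \frac{89}{190} \cdot \frac{3610}{2661290421} \cdot 467 + 345000 = \frac{7896970}{2661290421} + 345000 = \frac{918145203141970}{2661290421}$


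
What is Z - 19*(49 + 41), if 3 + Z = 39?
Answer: -1674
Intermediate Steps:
Z = 36 (Z = -3 + 39 = 36)
Z - 19*(49 + 41) = 36 - 19*(49 + 41) = 36 - 19*90 = 36 - 1710 = -1674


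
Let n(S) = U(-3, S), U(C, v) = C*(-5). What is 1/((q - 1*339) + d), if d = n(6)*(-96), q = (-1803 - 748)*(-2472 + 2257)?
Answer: 1/546686 ≈ 1.8292e-6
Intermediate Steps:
U(C, v) = -5*C
q = 548465 (q = -2551*(-215) = 548465)
n(S) = 15 (n(S) = -5*(-3) = 15)
d = -1440 (d = 15*(-96) = -1440)
1/((q - 1*339) + d) = 1/((548465 - 1*339) - 1440) = 1/((548465 - 339) - 1440) = 1/(548126 - 1440) = 1/546686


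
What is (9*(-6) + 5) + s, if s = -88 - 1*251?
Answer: -388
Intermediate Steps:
s = -339 (s = -88 - 251 = -339)
(9*(-6) + 5) + s = (9*(-6) + 5) - 339 = (-54 + 5) - 339 = -49 - 339 = -388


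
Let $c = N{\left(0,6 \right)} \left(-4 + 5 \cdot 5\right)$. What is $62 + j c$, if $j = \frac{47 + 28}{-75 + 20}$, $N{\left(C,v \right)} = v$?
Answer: $- \frac{1208}{11} \approx -109.82$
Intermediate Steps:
$c = 126$ ($c = 6 \left(-4 + 5 \cdot 5\right) = 6 \left(-4 + 25\right) = 6 \cdot 21 = 126$)
$j = - \frac{15}{11}$ ($j = \frac{75}{-55} = 75 \left(- \frac{1}{55}\right) = - \frac{15}{11} \approx -1.3636$)
$62 + j c = 62 - \frac{1890}{11} = - \frac{1208}{11}$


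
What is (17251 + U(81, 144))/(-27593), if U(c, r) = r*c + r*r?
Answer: -1211/673 ≈ -1.7994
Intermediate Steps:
U(c, r) = r**2 + c*r (U(c, r) = c*r + r**2 = r**2 + c*r)
(17251 + U(81, 144))/(-27593) = (17251 + 144*(81 + 144))/(-27593) = (17251 + 144*225)*(-1/27593) = (17251 + 32400)*(-1/27593) = 49651*(-1/27593) = -1211/673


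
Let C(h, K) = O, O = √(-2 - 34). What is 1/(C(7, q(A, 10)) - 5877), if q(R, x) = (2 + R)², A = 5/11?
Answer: -653/3837685 - 2*I/11513055 ≈ -0.00017015 - 1.7372e-7*I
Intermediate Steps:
A = 5/11 (A = 5*(1/11) = 5/11 ≈ 0.45455)
O = 6*I (O = √(-36) = 6*I ≈ 6.0*I)
C(h, K) = 6*I
1/(C(7, q(A, 10)) - 5877) = 1/(6*I - 5877) = 1/(-5877 + 6*I) = (-5877 - 6*I)/34539165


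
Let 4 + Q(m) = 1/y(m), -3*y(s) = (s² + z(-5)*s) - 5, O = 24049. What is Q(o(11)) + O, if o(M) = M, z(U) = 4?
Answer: 3847197/160 ≈ 24045.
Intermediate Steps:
y(s) = 5/3 - 4*s/3 - s²/3 (y(s) = -((s² + 4*s) - 5)/3 = -(-5 + s² + 4*s)/3 = 5/3 - 4*s/3 - s²/3)
Q(m) = -4 + 1/(5/3 - 4*m/3 - m²/3)
Q(o(11)) + O = (17 - 16*11 - 4*11²)/(-5 + 11² + 4*11) + 24049 = (17 - 176 - 4*121)/(-5 + 121 + 44) + 24049 = (17 - 176 - 484)/160 + 24049 = (1/160)*(-643) + 24049 = -643/160 + 24049 = 3847197/160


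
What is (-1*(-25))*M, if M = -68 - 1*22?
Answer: -2250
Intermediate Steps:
M = -90 (M = -68 - 22 = -90)
(-1*(-25))*M = -1*(-25)*(-90) = 25*(-90) = -2250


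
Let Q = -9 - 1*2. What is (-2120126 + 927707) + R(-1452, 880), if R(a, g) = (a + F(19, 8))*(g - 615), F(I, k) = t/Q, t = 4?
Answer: -17350249/11 ≈ -1.5773e+6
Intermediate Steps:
Q = -11 (Q = -9 - 2 = -11)
F(I, k) = -4/11 (F(I, k) = 4/(-11) = 4*(-1/11) = -4/11)
R(a, g) = (-615 + g)*(-4/11 + a) (R(a, g) = (a - 4/11)*(g - 615) = (-4/11 + a)*(-615 + g) = (-615 + g)*(-4/11 + a))
(-2120126 + 927707) + R(-1452, 880) = (-2120126 + 927707) + (2460/11 - 615*(-1452) - 4/11*880 - 1452*880) = -1192419 + (2460/11 + 892980 - 320 - 1277760) = -1192419 - 4233640/11 = -17350249/11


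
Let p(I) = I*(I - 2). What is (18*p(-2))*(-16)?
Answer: -2304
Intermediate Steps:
p(I) = I*(-2 + I)
(18*p(-2))*(-16) = (18*(-2*(-2 - 2)))*(-16) = (18*(-2*(-4)))*(-16) = (18*8)*(-16) = 144*(-16) = -2304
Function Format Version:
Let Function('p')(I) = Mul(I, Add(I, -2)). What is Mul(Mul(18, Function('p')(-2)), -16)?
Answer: -2304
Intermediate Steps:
Function('p')(I) = Mul(I, Add(-2, I))
Mul(Mul(18, Function('p')(-2)), -16) = Mul(Mul(18, Mul(-2, Add(-2, -2))), -16) = Mul(Mul(18, Mul(-2, -4)), -16) = Mul(Mul(18, 8), -16) = Mul(144, -16) = -2304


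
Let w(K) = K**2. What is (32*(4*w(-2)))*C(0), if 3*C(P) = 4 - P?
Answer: 2048/3 ≈ 682.67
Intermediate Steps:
C(P) = 4/3 - P/3 (C(P) = (4 - P)/3 = 4/3 - P/3)
(32*(4*w(-2)))*C(0) = (32*(4*(-2)**2))*(4/3 - 1/3*0) = (32*(4*4))*(4/3 + 0) = (32*16)*(4/3) = 512*(4/3) = 2048/3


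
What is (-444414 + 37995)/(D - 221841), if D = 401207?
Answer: -406419/179366 ≈ -2.2659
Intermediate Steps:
(-444414 + 37995)/(D - 221841) = (-444414 + 37995)/(401207 - 221841) = -406419/179366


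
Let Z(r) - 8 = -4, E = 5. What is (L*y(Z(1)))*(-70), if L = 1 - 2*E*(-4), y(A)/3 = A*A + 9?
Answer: -215250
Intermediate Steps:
Z(r) = 4 (Z(r) = 8 - 4 = 4)
y(A) = 27 + 3*A**2 (y(A) = 3*(A*A + 9) = 3*(A**2 + 9) = 3*(9 + A**2) = 27 + 3*A**2)
L = 41 (L = 1 - 2*5*(-4) = 1 - 10*(-4) = 1 + 40 = 41)
(L*y(Z(1)))*(-70) = (41*(27 + 3*4**2))*(-70) = (41*(27 + 3*16))*(-70) = (41*(27 + 48))*(-70) = (41*75)*(-70) = 3075*(-70) = -215250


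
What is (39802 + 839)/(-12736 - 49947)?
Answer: -40641/62683 ≈ -0.64836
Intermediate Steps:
(39802 + 839)/(-12736 - 49947) = 40641/(-62683) = 40641*(-1/62683) = -40641/62683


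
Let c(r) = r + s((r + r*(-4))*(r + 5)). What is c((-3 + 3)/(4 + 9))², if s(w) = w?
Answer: 0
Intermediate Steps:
c(r) = r - 3*r*(5 + r) (c(r) = r + (r + r*(-4))*(r + 5) = r + (r - 4*r)*(5 + r) = r + (-3*r)*(5 + r) = r - 3*r*(5 + r))
c((-3 + 3)/(4 + 9))² = (((-3 + 3)/(4 + 9))*(-14 - 3*(-3 + 3)/(4 + 9)))² = ((0/13)*(-14 - 0/13))² = ((0*(1/13))*(-14 - 0/13))² = (0*(-14 - 3*0))² = (0*(-14 + 0))² = (0*(-14))² = 0² = 0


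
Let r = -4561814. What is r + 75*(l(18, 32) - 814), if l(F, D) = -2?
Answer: -4623014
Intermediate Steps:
r + 75*(l(18, 32) - 814) = -4561814 + 75*(-2 - 814) = -4561814 + 75*(-816) = -4561814 - 61200 = -4623014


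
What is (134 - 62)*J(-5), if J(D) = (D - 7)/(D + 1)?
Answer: 216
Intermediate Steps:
J(D) = (-7 + D)/(1 + D)
(134 - 62)*J(-5) = (134 - 62)*((-7 - 5)/(1 - 5)) = 72*(-12/(-4)) = 72*(-¼*(-12)) = 72*3 = 216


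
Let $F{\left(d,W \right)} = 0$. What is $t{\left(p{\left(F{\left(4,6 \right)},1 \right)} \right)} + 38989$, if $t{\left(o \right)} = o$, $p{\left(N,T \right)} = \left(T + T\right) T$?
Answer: $38991$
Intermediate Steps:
$p{\left(N,T \right)} = 2 T^{2}$ ($p{\left(N,T \right)} = 2 T T = 2 T^{2}$)
$t{\left(p{\left(F{\left(4,6 \right)},1 \right)} \right)} + 38989 = 2 \cdot 1^{2} + 38989 = 2 \cdot 1 + 38989 = 2 + 38989 = 38991$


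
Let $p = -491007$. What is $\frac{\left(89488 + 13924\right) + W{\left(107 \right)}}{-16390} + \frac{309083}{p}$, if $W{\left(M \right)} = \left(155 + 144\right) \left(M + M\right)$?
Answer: $- \frac{3966339098}{365800215} \approx -10.843$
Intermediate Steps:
$W{\left(M \right)} = 598 M$ ($W{\left(M \right)} = 299 \cdot 2 M = 598 M$)
$\frac{\left(89488 + 13924\right) + W{\left(107 \right)}}{-16390} + \frac{309083}{p} = \frac{\left(89488 + 13924\right) + 598 \cdot 107}{-16390} + \frac{309083}{-491007} = \left(103412 + 63986\right) \left(- \frac{1}{16390}\right) + 309083 \left(- \frac{1}{491007}\right) = 167398 \left(- \frac{1}{16390}\right) - \frac{309083}{491007} = - \frac{7609}{745} - \frac{309083}{491007} = - \frac{3966339098}{365800215}$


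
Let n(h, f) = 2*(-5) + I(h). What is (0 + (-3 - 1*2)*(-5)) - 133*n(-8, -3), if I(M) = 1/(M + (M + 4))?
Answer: 16393/12 ≈ 1366.1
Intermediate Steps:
I(M) = 1/(4 + 2*M) (I(M) = 1/(M + (4 + M)) = 1/(4 + 2*M))
n(h, f) = -10 + 1/(2*(2 + h)) (n(h, f) = 2*(-5) + 1/(2*(2 + h)) = -10 + 1/(2*(2 + h)))
(0 + (-3 - 1*2)*(-5)) - 133*n(-8, -3) = (0 + (-3 - 1*2)*(-5)) - 133*(-39 - 20*(-8))/(2*(2 - 8)) = (0 + (-3 - 2)*(-5)) - 133*(-39 + 160)/(2*(-6)) = (0 - 5*(-5)) - 133*(-1)*121/(2*6) = (0 + 25) - 133*(-121/12) = 25 + 16093/12 = 16393/12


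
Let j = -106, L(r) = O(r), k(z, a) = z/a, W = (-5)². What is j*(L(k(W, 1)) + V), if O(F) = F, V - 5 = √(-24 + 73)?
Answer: -3922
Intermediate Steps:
V = 12 (V = 5 + √(-24 + 73) = 5 + √49 = 5 + 7 = 12)
W = 25
L(r) = r
j*(L(k(W, 1)) + V) = -106*(25/1 + 12) = -106*(25*1 + 12) = -106*(25 + 12) = -106*37 = -3922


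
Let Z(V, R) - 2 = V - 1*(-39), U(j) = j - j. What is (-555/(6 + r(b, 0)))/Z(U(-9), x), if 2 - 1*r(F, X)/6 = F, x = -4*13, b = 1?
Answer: -185/164 ≈ -1.1280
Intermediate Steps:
U(j) = 0
x = -52
Z(V, R) = 41 + V (Z(V, R) = 2 + (V - 1*(-39)) = 2 + (V + 39) = 2 + (39 + V) = 41 + V)
r(F, X) = 12 - 6*F
(-555/(6 + r(b, 0)))/Z(U(-9), x) = (-555/(6 + (12 - 6*1)))/(41 + 0) = -555/(6 + (12 - 6))/41 = -555/(6 + 6)*(1/41) = -555/12*(1/41) = -555*1/12*(1/41) = -185/4*1/41 = -185/164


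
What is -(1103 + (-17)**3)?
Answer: 3810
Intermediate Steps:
-(1103 + (-17)**3) = -(1103 - 4913) = -1*(-3810) = 3810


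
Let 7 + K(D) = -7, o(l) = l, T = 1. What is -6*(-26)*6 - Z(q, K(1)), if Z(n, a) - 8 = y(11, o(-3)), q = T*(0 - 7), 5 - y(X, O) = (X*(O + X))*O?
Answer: 659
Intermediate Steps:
y(X, O) = 5 - O*X*(O + X) (y(X, O) = 5 - X*(O + X)*O = 5 - O*X*(O + X))
K(D) = -14 (K(D) = -7 - 7 = -14)
q = -7 (q = 1*(0 - 7) = 1*(-7) = -7)
Z(n, a) = 277 (Z(n, a) = 8 + (5 - 1*(-3)*11² - 1*11*(-3)²) = 8 + (5 - 1*(-3)*121 - 1*11*9) = 8 + (5 + 363 - 99) = 8 + 269 = 277)
-6*(-26)*6 - Z(q, K(1)) = -6*(-26)*6 - 1*277 = 156*6 - 277 = 936 - 277 = 659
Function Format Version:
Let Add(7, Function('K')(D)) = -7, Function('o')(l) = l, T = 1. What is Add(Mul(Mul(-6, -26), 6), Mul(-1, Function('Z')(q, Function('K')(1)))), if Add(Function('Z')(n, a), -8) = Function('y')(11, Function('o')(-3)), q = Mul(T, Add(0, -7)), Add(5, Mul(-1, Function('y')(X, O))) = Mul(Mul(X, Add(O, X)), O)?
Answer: 659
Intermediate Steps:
Function('y')(X, O) = Add(5, Mul(-1, O, X, Add(O, X))) (Function('y')(X, O) = Add(5, Mul(-1, Mul(Mul(X, Add(O, X)), O))) = Add(5, Mul(-1, Mul(O, X, Add(O, X)))) = Add(5, Mul(-1, O, X, Add(O, X))))
Function('K')(D) = -14 (Function('K')(D) = Add(-7, -7) = -14)
q = -7 (q = Mul(1, Add(0, -7)) = Mul(1, -7) = -7)
Function('Z')(n, a) = 277 (Function('Z')(n, a) = Add(8, Add(5, Mul(-1, -3, Pow(11, 2)), Mul(-1, 11, Pow(-3, 2)))) = Add(8, Add(5, Mul(-1, -3, 121), Mul(-1, 11, 9))) = Add(8, Add(5, 363, -99)) = Add(8, 269) = 277)
Add(Mul(Mul(-6, -26), 6), Mul(-1, Function('Z')(q, Function('K')(1)))) = Add(Mul(Mul(-6, -26), 6), Mul(-1, 277)) = Add(Mul(156, 6), -277) = Add(936, -277) = 659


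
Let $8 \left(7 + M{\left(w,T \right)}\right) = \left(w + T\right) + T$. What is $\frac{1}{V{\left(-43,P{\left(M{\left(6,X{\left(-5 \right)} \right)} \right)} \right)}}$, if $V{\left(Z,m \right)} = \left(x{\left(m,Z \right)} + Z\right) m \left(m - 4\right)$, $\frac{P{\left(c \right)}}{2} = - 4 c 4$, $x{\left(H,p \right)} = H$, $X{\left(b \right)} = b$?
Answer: $\frac{1}{11158080} \approx 8.9621 \cdot 10^{-8}$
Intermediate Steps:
$M{\left(w,T \right)} = -7 + \frac{T}{4} + \frac{w}{8}$ ($M{\left(w,T \right)} = -7 + \frac{\left(w + T\right) + T}{8} = -7 + \frac{\left(T + w\right) + T}{8} = -7 + \frac{w + 2 T}{8} = -7 + \left(\frac{T}{4} + \frac{w}{8}\right) = -7 + \frac{T}{4} + \frac{w}{8}$)
$P{\left(c \right)} = - 32 c$ ($P{\left(c \right)} = 2 - 4 c 4 = 2 \left(- 16 c\right) = - 32 c$)
$V{\left(Z,m \right)} = m \left(-4 + m\right) \left(Z + m\right)$ ($V{\left(Z,m \right)} = \left(m + Z\right) m \left(m - 4\right) = \left(Z + m\right) m \left(-4 + m\right) = m \left(-4 + m\right) \left(Z + m\right)$)
$\frac{1}{V{\left(-43,P{\left(M{\left(6,X{\left(-5 \right)} \right)} \right)} \right)}} = \frac{1}{- 32 \left(-7 + \frac{1}{4} \left(-5\right) + \frac{1}{8} \cdot 6\right) \left(\left(- 32 \left(-7 + \frac{1}{4} \left(-5\right) + \frac{1}{8} \cdot 6\right)\right)^{2} - -172 - 4 \left(- 32 \left(-7 + \frac{1}{4} \left(-5\right) + \frac{1}{8} \cdot 6\right)\right) - 43 \left(- 32 \left(-7 + \frac{1}{4} \left(-5\right) + \frac{1}{8} \cdot 6\right)\right)\right)} = \frac{1}{- 32 \left(-7 - \frac{5}{4} + \frac{3}{4}\right) \left(\left(- 32 \left(-7 - \frac{5}{4} + \frac{3}{4}\right)\right)^{2} + 172 - 4 \left(- 32 \left(-7 - \frac{5}{4} + \frac{3}{4}\right)\right) - 43 \left(- 32 \left(-7 - \frac{5}{4} + \frac{3}{4}\right)\right)\right)} = \frac{1}{\left(-32\right) \left(- \frac{15}{2}\right) \left(\left(\left(-32\right) \left(- \frac{15}{2}\right)\right)^{2} + 172 - 4 \left(\left(-32\right) \left(- \frac{15}{2}\right)\right) - 43 \left(\left(-32\right) \left(- \frac{15}{2}\right)\right)\right)} = \frac{1}{240 \left(240^{2} + 172 - 960 - 10320\right)} = \frac{1}{240 \left(57600 + 172 - 960 - 10320\right)} = \frac{1}{240 \cdot 46492} = \frac{1}{11158080}$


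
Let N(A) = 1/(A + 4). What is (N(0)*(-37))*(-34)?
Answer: 629/2 ≈ 314.50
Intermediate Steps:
N(A) = 1/(4 + A)
(N(0)*(-37))*(-34) = (-37/(4 + 0))*(-34) = (-37/4)*(-34) = ((1/4)*(-37))*(-34) = -37/4*(-34) = 629/2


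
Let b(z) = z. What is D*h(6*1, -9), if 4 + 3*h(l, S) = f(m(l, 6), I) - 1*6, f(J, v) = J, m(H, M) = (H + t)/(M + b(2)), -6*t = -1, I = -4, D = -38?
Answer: 8417/72 ≈ 116.90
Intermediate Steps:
t = 1/6 (t = -1/6*(-1) = 1/6 ≈ 0.16667)
m(H, M) = (1/6 + H)/(2 + M) (m(H, M) = (H + 1/6)/(M + 2) = (1/6 + H)/(2 + M))
h(l, S) = -479/144 + l/24 (h(l, S) = -4/3 + ((1/6 + l)/(2 + 6) - 1*6)/3 = -4/3 + ((1/6 + l)/8 - 6)/3 = -4/3 + ((1/48 + l/8) - 6)/3 = -4/3 + (-287/48 + l/8)/3 = -4/3 + (-287/144 + l/24) = -479/144 + l/24)
D*h(6*1, -9) = -38*(-479/144 + (6*1)/24) = -38*(-479/144 + (1/24)*6) = -38*(-479/144 + 1/4) = -38*(-443/144) = 8417/72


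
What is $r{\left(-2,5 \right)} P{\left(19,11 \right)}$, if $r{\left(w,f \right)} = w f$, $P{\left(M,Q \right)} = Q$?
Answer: $-110$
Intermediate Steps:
$r{\left(w,f \right)} = f w$
$r{\left(-2,5 \right)} P{\left(19,11 \right)} = 5 \left(-2\right) 11 = \left(-10\right) 11 = -110$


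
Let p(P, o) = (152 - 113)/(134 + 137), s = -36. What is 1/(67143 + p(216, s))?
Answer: 271/18195792 ≈ 1.4894e-5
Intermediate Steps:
p(P, o) = 39/271
1/(67143 + p(216, s)) = 1/(67143 + 39/271) = 1/(18195792/271) = 271/18195792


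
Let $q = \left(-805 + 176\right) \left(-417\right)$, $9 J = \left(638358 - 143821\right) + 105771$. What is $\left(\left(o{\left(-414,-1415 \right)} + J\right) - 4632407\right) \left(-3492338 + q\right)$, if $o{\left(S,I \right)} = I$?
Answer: $\frac{132768060384050}{9} \approx 1.4752 \cdot 10^{13}$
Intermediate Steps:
$J = \frac{600308}{9}$ ($J = \frac{\left(638358 - 143821\right) + 105771}{9} = \frac{494537 + 105771}{9} = \frac{1}{9} \cdot 600308 = \frac{600308}{9} \approx 66701.0$)
$q = 262293$ ($q = \left(-629\right) \left(-417\right) = 262293$)
$\left(\left(o{\left(-414,-1415 \right)} + J\right) - 4632407\right) \left(-3492338 + q\right) = \left(\left(-1415 + \frac{600308}{9}\right) - 4632407\right) \left(-3492338 + 262293\right) = \left(\frac{587573}{9} - 4632407\right) \left(-3230045\right) = \left(- \frac{41104090}{9}\right) \left(-3230045\right) = \frac{132768060384050}{9}$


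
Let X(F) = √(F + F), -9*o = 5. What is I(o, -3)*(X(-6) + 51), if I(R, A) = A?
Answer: -153 - 6*I*√3 ≈ -153.0 - 10.392*I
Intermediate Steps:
o = -5/9 (o = -⅑*5 = -5/9 ≈ -0.55556)
X(F) = √2*√F (X(F) = √(2*F) = √2*√F)
I(o, -3)*(X(-6) + 51) = -3*(√2*√(-6) + 51) = -3*(√2*(I*√6) + 51) = -3*(2*I*√3 + 51) = -3*(51 + 2*I*√3) = -153 - 6*I*√3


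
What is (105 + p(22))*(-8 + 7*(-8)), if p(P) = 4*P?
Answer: -12352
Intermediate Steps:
(105 + p(22))*(-8 + 7*(-8)) = (105 + 4*22)*(-8 + 7*(-8)) = (105 + 88)*(-8 - 56) = 193*(-64) = -12352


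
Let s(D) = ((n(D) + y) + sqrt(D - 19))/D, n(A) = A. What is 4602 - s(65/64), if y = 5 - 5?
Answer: 4601 - 8*I*sqrt(1151)/65 ≈ 4601.0 - 4.1756*I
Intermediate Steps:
y = 0
s(D) = (D + sqrt(-19 + D))/D (s(D) = ((D + 0) + sqrt(D - 19))/D = (D + sqrt(-19 + D))/D)
4602 - s(65/64) = 4602 - (65/64 + sqrt(-19 + 65/64))/(65/64) = 4602 - (65*(1/64) + sqrt(-19 + 65*(1/64)))/(65*(1/64)) = 4602 - (65/64 + sqrt(-19 + 65/64))/65/64 = 4602 - 64*(65/64 + sqrt(-1151/64))/65 = 4602 - 64*(65/64 + I*sqrt(1151)/8)/65 = 4602 - (1 + 8*I*sqrt(1151)/65) = 4602 + (-1 - 8*I*sqrt(1151)/65) = 4601 - 8*I*sqrt(1151)/65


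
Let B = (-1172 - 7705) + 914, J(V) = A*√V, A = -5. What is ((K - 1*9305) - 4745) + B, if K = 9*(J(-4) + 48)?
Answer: -21581 - 90*I ≈ -21581.0 - 90.0*I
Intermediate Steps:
J(V) = -5*√V
K = 432 - 90*I (K = 9*(-10*I + 48) = 9*(48 - 10*I) = 432 - 90*I ≈ 432.0 - 90.0*I)
B = -7963 (B = -8877 + 914 = -7963)
((K - 1*9305) - 4745) + B = (((432 - 90*I) - 1*9305) - 4745) - 7963 = (((432 - 90*I) - 9305) - 4745) - 7963 = ((-8873 - 90*I) - 4745) - 7963 = (-13618 - 90*I) - 7963 = -21581 - 90*I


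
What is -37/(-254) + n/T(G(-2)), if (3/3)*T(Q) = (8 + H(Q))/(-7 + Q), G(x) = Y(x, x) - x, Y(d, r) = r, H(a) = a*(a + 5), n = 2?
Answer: -815/508 ≈ -1.6043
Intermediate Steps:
H(a) = a*(5 + a)
G(x) = 0 (G(x) = x - x = 0)
T(Q) = (8 + Q*(5 + Q))/(-7 + Q)
-37/(-254) + n/T(G(-2)) = -37/(-254) + 2/(((8 + 0*(5 + 0))/(-7 + 0))) = -37*(-1/254) + 2/(((8 + 0*5)/(-7))) = 37/254 + 2/((-(8 + 0)/7)) = 37/254 + 2/((-⅐*8)) = 37/254 + 2/(-8/7) = 37/254 + 2*(-7/8) = 37/254 - 7/4 = -815/508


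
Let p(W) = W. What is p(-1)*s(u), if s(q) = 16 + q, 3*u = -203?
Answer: 155/3 ≈ 51.667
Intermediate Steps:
u = -203/3 (u = (1/3)*(-203) = -203/3 ≈ -67.667)
p(-1)*s(u) = -(16 - 203/3) = -1*(-155/3) = 155/3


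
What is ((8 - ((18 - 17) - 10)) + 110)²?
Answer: 16129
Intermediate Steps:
((8 - ((18 - 17) - 10)) + 110)² = ((8 - (1 - 10)) + 110)² = ((8 - 1*(-9)) + 110)² = ((8 + 9) + 110)² = (17 + 110)² = 127² = 16129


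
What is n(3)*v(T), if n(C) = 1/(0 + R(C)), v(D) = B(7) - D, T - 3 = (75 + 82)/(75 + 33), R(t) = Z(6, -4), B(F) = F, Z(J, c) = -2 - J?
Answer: -275/864 ≈ -0.31829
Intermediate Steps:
R(t) = -8 (R(t) = -2 - 1*6 = -2 - 6 = -8)
T = 481/108 (T = 3 + (75 + 82)/(75 + 33) = 3 + 157/108 = 481/108 ≈ 4.4537)
v(D) = 7 - D
n(C) = -⅛ (n(C) = 1/(0 - 8) = 1/(-8) = -⅛)
n(3)*v(T) = -(7 - 1*481/108)/8 = -(7 - 481/108)/8 = -⅛*275/108 = -275/864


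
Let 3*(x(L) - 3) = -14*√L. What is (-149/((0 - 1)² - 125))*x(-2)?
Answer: 447/124 - 1043*I*√2/186 ≈ 3.6048 - 7.9302*I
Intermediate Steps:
x(L) = 3 - 14*√L/3 (x(L) = 3 + (-14*√L)/3 = 3 - 14*√L/3)
(-149/((0 - 1)² - 125))*x(-2) = (-149/((0 - 1)² - 125))*(3 - 14*I*√2/3) = (-149/((-1)² - 125))*(3 - 14*I*√2/3) = (-149/(1 - 125))*(3 - 14*I*√2/3) = (-149/(-124))*(3 - 14*I*√2/3) = (-1/124*(-149))*(3 - 14*I*√2/3) = 149*(3 - 14*I*√2/3)/124 = 447/124 - 1043*I*√2/186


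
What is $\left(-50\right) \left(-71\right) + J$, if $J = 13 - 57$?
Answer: $3506$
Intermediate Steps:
$J = -44$ ($J = 13 - 57 = -44$)
$\left(-50\right) \left(-71\right) + J = \left(-50\right) \left(-71\right) - 44 = 3550 - 44 = 3506$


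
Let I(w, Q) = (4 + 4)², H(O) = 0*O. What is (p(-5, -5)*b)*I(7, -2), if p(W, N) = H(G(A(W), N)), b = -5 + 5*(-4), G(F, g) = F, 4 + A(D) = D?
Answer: 0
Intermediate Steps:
A(D) = -4 + D
H(O) = 0
I(w, Q) = 64 (I(w, Q) = 8² = 64)
b = -25 (b = -5 - 20 = -25)
p(W, N) = 0
(p(-5, -5)*b)*I(7, -2) = (0*(-25))*64 = 0*64 = 0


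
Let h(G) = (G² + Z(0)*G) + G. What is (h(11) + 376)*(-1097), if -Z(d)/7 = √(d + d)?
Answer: -557276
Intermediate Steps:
Z(d) = -7*√2*√d (Z(d) = -7*√(d + d) = -7*√2*√d)
h(G) = G + G² (h(G) = (G² + (-7*√2*√0)*G) + G = (G² + (-7*√2*0)*G) + G = (G² + 0*G) + G = (G² + 0) + G = G² + G = G + G²)
(h(11) + 376)*(-1097) = (11*(1 + 11) + 376)*(-1097) = (11*12 + 376)*(-1097) = (132 + 376)*(-1097) = 508*(-1097) = -557276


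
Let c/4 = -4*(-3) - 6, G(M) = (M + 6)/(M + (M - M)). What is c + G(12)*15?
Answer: 93/2 ≈ 46.500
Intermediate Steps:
G(M) = (6 + M)/M (G(M) = (6 + M)/(M + 0) = (6 + M)/M)
c = 24 (c = 4*(-4*(-3) - 6) = 4*(12 - 6) = 4*6 = 24)
c + G(12)*15 = 24 + ((6 + 12)/12)*15 = 24 + ((1/12)*18)*15 = 24 + (3/2)*15 = 24 + 45/2 = 93/2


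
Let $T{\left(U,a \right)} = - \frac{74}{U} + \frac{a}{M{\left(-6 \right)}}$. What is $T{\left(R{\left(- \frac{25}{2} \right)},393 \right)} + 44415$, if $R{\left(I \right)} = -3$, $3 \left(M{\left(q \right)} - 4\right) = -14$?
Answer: $\frac{263101}{6} \approx 43850.0$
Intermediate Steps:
$M{\left(q \right)} = - \frac{2}{3}$ ($M{\left(q \right)} = 4 + \frac{1}{3} \left(-14\right) = 4 - \frac{14}{3} = - \frac{2}{3}$)
$T{\left(U,a \right)} = - \frac{74}{U} - \frac{3 a}{2}$ ($T{\left(U,a \right)} = - \frac{74}{U} + \frac{a}{- \frac{2}{3}} = - \frac{74}{U} + a \left(- \frac{3}{2}\right) = - \frac{74}{U} - \frac{3 a}{2}$)
$T{\left(R{\left(- \frac{25}{2} \right)},393 \right)} + 44415 = \left(- \frac{74}{-3} - \frac{1179}{2}\right) + 44415 = \left(\left(-74\right) \left(- \frac{1}{3}\right) - \frac{1179}{2}\right) + 44415 = \left(\frac{74}{3} - \frac{1179}{2}\right) + 44415 = - \frac{3389}{6} + 44415 = \frac{263101}{6}$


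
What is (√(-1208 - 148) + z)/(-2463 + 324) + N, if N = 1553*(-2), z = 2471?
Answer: -6646205/2139 - 2*I*√339/2139 ≈ -3107.2 - 0.017215*I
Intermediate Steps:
N = -3106
(√(-1208 - 148) + z)/(-2463 + 324) + N = (√(-1208 - 148) + 2471)/(-2463 + 324) - 3106 = (√(-1356) + 2471)/(-2139) - 3106 = (2*I*√339 + 2471)*(-1/2139) - 3106 = (2471 + 2*I*√339)*(-1/2139) - 3106 = (-2471/2139 - 2*I*√339/2139) - 3106 = -6646205/2139 - 2*I*√339/2139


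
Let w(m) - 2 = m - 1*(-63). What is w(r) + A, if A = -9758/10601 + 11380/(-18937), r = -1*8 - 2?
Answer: 10735885909/200751137 ≈ 53.479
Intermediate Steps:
r = -10 (r = -8 - 2 = -10)
A = -305426626/200751137 (A = -9758*1/10601 + 11380*(-1/18937) = -9758/10601 - 11380/18937 = -305426626/200751137 ≈ -1.5214)
w(m) = 65 + m (w(m) = 2 + (m - 1*(-63)) = 2 + (m + 63) = 2 + (63 + m) = 65 + m)
w(r) + A = (65 - 10) - 305426626/200751137 = 55 - 305426626/200751137 = 10735885909/200751137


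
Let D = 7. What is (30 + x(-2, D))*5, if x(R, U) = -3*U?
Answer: 45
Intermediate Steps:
(30 + x(-2, D))*5 = (30 - 3*7)*5 = (30 - 21)*5 = 9*5 = 45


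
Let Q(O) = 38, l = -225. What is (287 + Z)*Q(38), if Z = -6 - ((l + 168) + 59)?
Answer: 10602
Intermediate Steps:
Z = -8 (Z = -6 - ((-225 + 168) + 59) = -6 - (-57 + 59) = -6 - 1*2 = -6 - 2 = -8)
(287 + Z)*Q(38) = (287 - 8)*38 = 279*38 = 10602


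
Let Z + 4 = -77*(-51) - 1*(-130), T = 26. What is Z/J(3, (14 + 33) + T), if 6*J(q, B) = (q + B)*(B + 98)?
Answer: 1351/722 ≈ 1.8712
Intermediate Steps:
J(q, B) = (98 + B)*(B + q)/6 (J(q, B) = ((q + B)*(B + 98))/6 = ((B + q)*(98 + B))/6 = ((98 + B)*(B + q))/6 = (98 + B)*(B + q)/6)
Z = 4053 (Z = -4 + (-77*(-51) - 1*(-130)) = -4 + (3927 + 130) = -4 + 4057 = 4053)
Z/J(3, (14 + 33) + T) = 4053/(((14 + 33) + 26)²/6 + 49*((14 + 33) + 26)/3 + (49/3)*3 + (⅙)*((14 + 33) + 26)*3) = 4053/((47 + 26)²/6 + 49*(47 + 26)/3 + 49 + (⅙)*(47 + 26)*3) = 4053/((⅙)*73² + (49/3)*73 + 49 + (⅙)*73*3) = 4053/((⅙)*5329 + 3577/3 + 49 + 73/2) = 4053/(5329/6 + 3577/3 + 49 + 73/2) = 4053/2166 = 4053*(1/2166) = 1351/722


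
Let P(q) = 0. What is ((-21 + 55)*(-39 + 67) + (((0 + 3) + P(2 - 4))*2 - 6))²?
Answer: 906304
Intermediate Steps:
((-21 + 55)*(-39 + 67) + (((0 + 3) + P(2 - 4))*2 - 6))² = ((-21 + 55)*(-39 + 67) + (((0 + 3) + 0)*2 - 6))² = (34*28 + ((3 + 0)*2 - 6))² = (952 + (3*2 - 6))² = (952 + (6 - 6))² = (952 + 0)² = 952² = 906304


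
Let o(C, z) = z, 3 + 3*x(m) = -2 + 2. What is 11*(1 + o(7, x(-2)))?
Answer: 0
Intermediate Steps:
x(m) = -1 (x(m) = -1 + (-2 + 2)/3 = -1 + (⅓)*0 = -1 + 0 = -1)
11*(1 + o(7, x(-2))) = 11*(1 - 1) = 11*0 = 0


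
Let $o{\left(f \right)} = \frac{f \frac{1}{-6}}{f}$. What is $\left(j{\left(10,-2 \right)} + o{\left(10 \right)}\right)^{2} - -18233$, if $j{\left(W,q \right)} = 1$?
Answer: $\frac{656413}{36} \approx 18234.0$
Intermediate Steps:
$o{\left(f \right)} = - \frac{1}{6}$ ($o{\left(f \right)} = \frac{f \left(- \frac{1}{6}\right)}{f} = \frac{\left(- \frac{1}{6}\right) f}{f} = - \frac{1}{6}$)
$\left(j{\left(10,-2 \right)} + o{\left(10 \right)}\right)^{2} - -18233 = \left(1 - \frac{1}{6}\right)^{2} - -18233 = \left(\frac{5}{6}\right)^{2} + 18233 = \frac{25}{36} + 18233 = \frac{656413}{36}$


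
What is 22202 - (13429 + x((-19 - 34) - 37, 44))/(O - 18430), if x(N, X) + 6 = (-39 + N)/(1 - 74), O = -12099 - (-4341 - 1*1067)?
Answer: 40715740274/1833833 ≈ 22203.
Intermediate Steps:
O = -6691 (O = -12099 - (-4341 - 1067) = -12099 - 1*(-5408) = -12099 + 5408 = -6691)
x(N, X) = -399/73 - N/73 (x(N, X) = -6 + (-39 + N)/(1 - 74) = -6 + (-39 + N)/(-73) = -6 + (-39 + N)*(-1/73) = -6 + (39/73 - N/73) = -399/73 - N/73)
22202 - (13429 + x((-19 - 34) - 37, 44))/(O - 18430) = 22202 - (13429 + (-399/73 - ((-19 - 34) - 37)/73))/(-6691 - 18430) = 22202 - (13429 + (-399/73 - (-53 - 37)/73))/(-25121) = 22202 - (13429 + (-399/73 - 1/73*(-90)))*(-1)/25121 = 22202 - (13429 + (-399/73 + 90/73))*(-1)/25121 = 22202 - (13429 - 309/73)*(-1)/25121 = 22202 - 980008*(-1)/(73*25121) = 22202 - 1*(-980008/1833833) = 22202 + 980008/1833833 = 40715740274/1833833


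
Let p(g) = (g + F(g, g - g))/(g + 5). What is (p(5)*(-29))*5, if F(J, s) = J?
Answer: -145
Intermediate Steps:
p(g) = 2*g/(5 + g) (p(g) = (g + g)/(g + 5) = (2*g)/(5 + g) = 2*g/(5 + g))
(p(5)*(-29))*5 = ((2*5/(5 + 5))*(-29))*5 = ((2*5/10)*(-29))*5 = ((2*5*(⅒))*(-29))*5 = (1*(-29))*5 = -29*5 = -145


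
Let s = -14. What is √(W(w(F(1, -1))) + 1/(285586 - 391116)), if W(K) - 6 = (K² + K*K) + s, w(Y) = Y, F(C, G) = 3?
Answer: √111365703470/105530 ≈ 3.1623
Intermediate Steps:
W(K) = -8 + 2*K² (W(K) = 6 + ((K² + K*K) - 14) = 6 + ((K² + K²) - 14) = 6 + (2*K² - 14) = 6 + (-14 + 2*K²) = -8 + 2*K²)
√(W(w(F(1, -1))) + 1/(285586 - 391116)) = √((-8 + 2*3²) + 1/(285586 - 391116)) = √((-8 + 2*9) + 1/(-105530)) = √((-8 + 18) - 1/105530) = √(10 - 1/105530) = √(1055299/105530) = √111365703470/105530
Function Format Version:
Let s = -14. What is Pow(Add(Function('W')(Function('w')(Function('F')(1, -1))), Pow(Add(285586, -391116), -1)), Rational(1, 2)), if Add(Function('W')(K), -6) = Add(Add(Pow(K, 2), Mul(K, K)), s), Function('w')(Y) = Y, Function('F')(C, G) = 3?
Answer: Mul(Rational(1, 105530), Pow(111365703470, Rational(1, 2))) ≈ 3.1623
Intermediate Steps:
Function('W')(K) = Add(-8, Mul(2, Pow(K, 2))) (Function('W')(K) = Add(6, Add(Add(Pow(K, 2), Mul(K, K)), -14)) = Add(6, Add(Add(Pow(K, 2), Pow(K, 2)), -14)) = Add(6, Add(Mul(2, Pow(K, 2)), -14)) = Add(6, Add(-14, Mul(2, Pow(K, 2)))) = Add(-8, Mul(2, Pow(K, 2))))
Pow(Add(Function('W')(Function('w')(Function('F')(1, -1))), Pow(Add(285586, -391116), -1)), Rational(1, 2)) = Pow(Add(Add(-8, Mul(2, Pow(3, 2))), Pow(Add(285586, -391116), -1)), Rational(1, 2)) = Pow(Add(Add(-8, Mul(2, 9)), Pow(-105530, -1)), Rational(1, 2)) = Pow(Add(Add(-8, 18), Rational(-1, 105530)), Rational(1, 2)) = Pow(Add(10, Rational(-1, 105530)), Rational(1, 2)) = Pow(Rational(1055299, 105530), Rational(1, 2)) = Mul(Rational(1, 105530), Pow(111365703470, Rational(1, 2)))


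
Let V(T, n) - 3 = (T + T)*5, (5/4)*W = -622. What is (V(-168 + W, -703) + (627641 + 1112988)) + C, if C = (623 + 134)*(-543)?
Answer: 1322925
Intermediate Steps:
W = -2488/5 (W = (⅘)*(-622) = -2488/5 ≈ -497.60)
C = -411051 (C = 757*(-543) = -411051)
V(T, n) = 3 + 10*T (V(T, n) = 3 + (T + T)*5 = 3 + (2*T)*5 = 3 + 10*T)
(V(-168 + W, -703) + (627641 + 1112988)) + C = ((3 + 10*(-168 - 2488/5)) + (627641 + 1112988)) - 411051 = ((3 + 10*(-3328/5)) + 1740629) - 411051 = ((3 - 6656) + 1740629) - 411051 = (-6653 + 1740629) - 411051 = 1733976 - 411051 = 1322925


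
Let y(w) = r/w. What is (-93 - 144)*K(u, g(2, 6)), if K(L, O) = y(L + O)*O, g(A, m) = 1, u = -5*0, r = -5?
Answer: 1185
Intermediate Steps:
u = 0
y(w) = -5/w
K(L, O) = -5*O/(L + O) (K(L, O) = (-5/(L + O))*O = -5*O/(L + O))
(-93 - 144)*K(u, g(2, 6)) = (-93 - 144)*(-5*1/(0 + 1)) = -(-1185)/1 = -(-1185) = -237*(-5) = 1185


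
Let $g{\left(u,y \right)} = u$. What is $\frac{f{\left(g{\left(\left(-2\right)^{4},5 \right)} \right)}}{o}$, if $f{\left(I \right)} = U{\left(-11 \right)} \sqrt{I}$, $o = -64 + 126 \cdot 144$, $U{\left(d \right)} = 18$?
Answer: $\frac{9}{2260} \approx 0.0039823$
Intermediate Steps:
$o = 18080$ ($o = -64 + 18144 = 18080$)
$f{\left(I \right)} = 18 \sqrt{I}$
$\frac{f{\left(g{\left(\left(-2\right)^{4},5 \right)} \right)}}{o} = \frac{18 \sqrt{\left(-2\right)^{4}}}{18080} = 18 \sqrt{16} \cdot \frac{1}{18080} = 18 \cdot 4 \cdot \frac{1}{18080} = 72 \cdot \frac{1}{18080} = \frac{9}{2260}$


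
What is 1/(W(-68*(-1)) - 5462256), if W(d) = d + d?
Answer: -1/5462120 ≈ -1.8308e-7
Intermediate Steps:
W(d) = 2*d
1/(W(-68*(-1)) - 5462256) = 1/(2*(-68*(-1)) - 5462256) = 1/(2*68 - 5462256) = 1/(136 - 5462256) = 1/(-5462120) = -1/5462120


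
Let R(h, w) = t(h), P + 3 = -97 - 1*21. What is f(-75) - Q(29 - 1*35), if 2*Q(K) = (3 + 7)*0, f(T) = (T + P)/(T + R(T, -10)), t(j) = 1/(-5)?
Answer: 245/94 ≈ 2.6064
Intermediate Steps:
P = -121 (P = -3 + (-97 - 1*21) = -3 + (-97 - 21) = -3 - 118 = -121)
t(j) = -⅕
R(h, w) = -⅕
f(T) = (-121 + T)/(-⅕ + T) (f(T) = (T - 121)/(T - ⅕) = (-121 + T)/(-⅕ + T))
Q(K) = 0 (Q(K) = ((3 + 7)*0)/2 = (10*0)/2 = (½)*0 = 0)
f(-75) - Q(29 - 1*35) = 5*(-121 - 75)/(-1 + 5*(-75)) - 1*0 = 5*(-196)/(-1 - 375) + 0 = 5*(-196)/(-376) + 0 = 5*(-1/376)*(-196) + 0 = 245/94 + 0 = 245/94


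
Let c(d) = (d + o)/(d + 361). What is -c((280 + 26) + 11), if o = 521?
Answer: -419/339 ≈ -1.2360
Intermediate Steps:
c(d) = (521 + d)/(361 + d) (c(d) = (d + 521)/(d + 361) = (521 + d)/(361 + d))
-c((280 + 26) + 11) = -(521 + ((280 + 26) + 11))/(361 + ((280 + 26) + 11)) = -(521 + (306 + 11))/(361 + (306 + 11)) = -(521 + 317)/(361 + 317) = -838/678 = -1*419/339 = -419/339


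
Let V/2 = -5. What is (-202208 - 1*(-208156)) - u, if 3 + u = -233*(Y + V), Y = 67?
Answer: 19232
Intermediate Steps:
V = -10 (V = 2*(-5) = -10)
u = -13284 (u = -3 - 233*(67 - 10) = -3 - 233*57 = -3 - 13281 = -13284)
(-202208 - 1*(-208156)) - u = (-202208 - 1*(-208156)) - 1*(-13284) = (-202208 + 208156) + 13284 = 5948 + 13284 = 19232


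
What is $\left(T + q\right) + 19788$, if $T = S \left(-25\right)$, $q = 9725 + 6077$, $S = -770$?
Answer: $54840$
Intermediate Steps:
$q = 15802$
$T = 19250$ ($T = \left(-770\right) \left(-25\right) = 19250$)
$\left(T + q\right) + 19788 = \left(19250 + 15802\right) + 19788 = 35052 + 19788 = 54840$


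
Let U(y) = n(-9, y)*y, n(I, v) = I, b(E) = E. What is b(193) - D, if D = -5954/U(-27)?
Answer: 52853/243 ≈ 217.50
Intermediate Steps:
U(y) = -9*y
D = -5954/243 (D = -5954/((-9*(-27))) = -5954/243 ≈ -24.502)
b(193) - D = 193 - 1*(-5954/243) = 193 + 5954/243 = 52853/243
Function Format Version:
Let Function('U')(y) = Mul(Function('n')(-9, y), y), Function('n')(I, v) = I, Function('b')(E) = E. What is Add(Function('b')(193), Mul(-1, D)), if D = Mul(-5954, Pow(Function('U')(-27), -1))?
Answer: Rational(52853, 243) ≈ 217.50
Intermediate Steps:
Function('U')(y) = Mul(-9, y)
D = Rational(-5954, 243) (D = Mul(-5954, Pow(Mul(-9, -27), -1)) = Mul(-5954, Pow(243, -1)) = Mul(-5954, Rational(1, 243)) = Rational(-5954, 243) ≈ -24.502)
Add(Function('b')(193), Mul(-1, D)) = Add(193, Mul(-1, Rational(-5954, 243))) = Add(193, Rational(5954, 243)) = Rational(52853, 243)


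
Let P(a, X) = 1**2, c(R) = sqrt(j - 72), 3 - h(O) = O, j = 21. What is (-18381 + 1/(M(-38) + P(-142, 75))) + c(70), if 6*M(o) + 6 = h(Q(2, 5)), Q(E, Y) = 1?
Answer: -18378 + I*sqrt(51) ≈ -18378.0 + 7.1414*I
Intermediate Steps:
h(O) = 3 - O
c(R) = I*sqrt(51) (c(R) = sqrt(21 - 72) = sqrt(-51) = I*sqrt(51))
P(a, X) = 1
M(o) = -2/3 (M(o) = -1 + (3 - 1*1)/6 = -1 + (3 - 1)/6 = -1 + (1/6)*2 = -1 + 1/3 = -2/3)
(-18381 + 1/(M(-38) + P(-142, 75))) + c(70) = (-18381 + 1/(-2/3 + 1)) + I*sqrt(51) = (-18381 + 1/(1/3)) + I*sqrt(51) = (-18381 + 3) + I*sqrt(51) = -18378 + I*sqrt(51)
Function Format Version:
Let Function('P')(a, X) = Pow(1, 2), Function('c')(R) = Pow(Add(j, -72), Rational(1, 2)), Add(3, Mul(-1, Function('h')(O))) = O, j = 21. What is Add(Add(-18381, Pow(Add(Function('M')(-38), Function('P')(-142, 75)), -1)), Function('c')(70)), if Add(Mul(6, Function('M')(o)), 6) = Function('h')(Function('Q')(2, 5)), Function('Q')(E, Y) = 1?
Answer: Add(-18378, Mul(I, Pow(51, Rational(1, 2)))) ≈ Add(-18378., Mul(7.1414, I))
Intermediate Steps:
Function('h')(O) = Add(3, Mul(-1, O))
Function('c')(R) = Mul(I, Pow(51, Rational(1, 2))) (Function('c')(R) = Pow(Add(21, -72), Rational(1, 2)) = Pow(-51, Rational(1, 2)) = Mul(I, Pow(51, Rational(1, 2))))
Function('P')(a, X) = 1
Function('M')(o) = Rational(-2, 3) (Function('M')(o) = Add(-1, Mul(Rational(1, 6), Add(3, Mul(-1, 1)))) = Add(-1, Mul(Rational(1, 6), Add(3, -1))) = Add(-1, Mul(Rational(1, 6), 2)) = Add(-1, Rational(1, 3)) = Rational(-2, 3))
Add(Add(-18381, Pow(Add(Function('M')(-38), Function('P')(-142, 75)), -1)), Function('c')(70)) = Add(Add(-18381, Pow(Add(Rational(-2, 3), 1), -1)), Mul(I, Pow(51, Rational(1, 2)))) = Add(Add(-18381, Pow(Rational(1, 3), -1)), Mul(I, Pow(51, Rational(1, 2)))) = Add(Add(-18381, 3), Mul(I, Pow(51, Rational(1, 2)))) = Add(-18378, Mul(I, Pow(51, Rational(1, 2))))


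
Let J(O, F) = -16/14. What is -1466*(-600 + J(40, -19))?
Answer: 6168928/7 ≈ 8.8128e+5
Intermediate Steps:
J(O, F) = -8/7 (J(O, F) = -16*1/14 = -8/7)
-1466*(-600 + J(40, -19)) = -1466*(-600 - 8/7) = -1466*(-4208/7) = 6168928/7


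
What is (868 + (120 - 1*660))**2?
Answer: 107584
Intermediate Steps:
(868 + (120 - 1*660))**2 = (868 + (120 - 660))**2 = (868 - 540)**2 = 328**2 = 107584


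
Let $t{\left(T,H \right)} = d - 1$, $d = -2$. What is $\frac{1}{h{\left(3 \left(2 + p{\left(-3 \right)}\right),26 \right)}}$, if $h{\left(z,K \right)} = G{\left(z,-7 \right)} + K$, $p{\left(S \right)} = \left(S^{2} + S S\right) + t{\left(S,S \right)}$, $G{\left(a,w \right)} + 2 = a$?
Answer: $\frac{1}{75} \approx 0.013333$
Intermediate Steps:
$t{\left(T,H \right)} = -3$ ($t{\left(T,H \right)} = -2 - 1 = -3$)
$G{\left(a,w \right)} = -2 + a$
$p{\left(S \right)} = -3 + 2 S^{2}$ ($p{\left(S \right)} = \left(S^{2} + S S\right) - 3 = \left(S^{2} + S^{2}\right) - 3 = 2 S^{2} - 3 = -3 + 2 S^{2}$)
$h{\left(z,K \right)} = -2 + K + z$ ($h{\left(z,K \right)} = \left(-2 + z\right) + K = -2 + K + z$)
$\frac{1}{h{\left(3 \left(2 + p{\left(-3 \right)}\right),26 \right)}} = \frac{1}{-2 + 26 + 3 \left(2 - \left(3 - 2 \left(-3\right)^{2}\right)\right)} = \frac{1}{-2 + 26 + 3 \left(2 + \left(-3 + 2 \cdot 9\right)\right)} = \frac{1}{-2 + 26 + 3 \left(2 + \left(-3 + 18\right)\right)} = \frac{1}{-2 + 26 + 3 \left(2 + 15\right)} = \frac{1}{-2 + 26 + 3 \cdot 17} = \frac{1}{-2 + 26 + 51} = \frac{1}{75}$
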